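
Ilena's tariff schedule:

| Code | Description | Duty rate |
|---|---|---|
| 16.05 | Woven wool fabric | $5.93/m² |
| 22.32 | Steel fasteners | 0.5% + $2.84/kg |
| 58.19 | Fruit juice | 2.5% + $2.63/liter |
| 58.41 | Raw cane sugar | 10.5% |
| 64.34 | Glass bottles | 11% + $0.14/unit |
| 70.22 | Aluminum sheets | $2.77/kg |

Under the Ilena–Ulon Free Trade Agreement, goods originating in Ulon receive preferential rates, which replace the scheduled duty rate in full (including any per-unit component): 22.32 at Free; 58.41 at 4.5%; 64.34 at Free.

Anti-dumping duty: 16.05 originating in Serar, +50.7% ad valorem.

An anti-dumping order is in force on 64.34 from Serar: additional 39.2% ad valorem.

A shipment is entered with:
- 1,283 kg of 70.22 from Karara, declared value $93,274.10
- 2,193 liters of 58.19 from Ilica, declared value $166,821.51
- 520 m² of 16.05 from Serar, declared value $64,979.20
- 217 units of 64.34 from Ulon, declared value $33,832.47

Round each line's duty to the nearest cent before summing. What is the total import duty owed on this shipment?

Line 1 (70.22, Karara, 1,283 kg, $93,274.10):
Base rate for 70.22 is $2.77/kg.
Duty = 1,283 × $2.77 = $3,553.91.
Line 2 (58.19, Ilica, 2,193 liters, $166,821.51):
Base rate for 58.19 is 2.5% + $2.63/liter.
Duty = $166,821.51 × 2.5% + 2,193 × $2.63 = $9,938.13.
Line 3 (16.05, Serar, 520 m², $64,979.20):
Base rate for 16.05 is $5.93/m².
Additional duty on 16.05 from Serar: +50.7% ad valorem. Applied ad valorem rate = 50.7%.
Duty = $64,979.20 × 50.7% + 520 × $5.93 = $36,028.05.
Line 4 (64.34, Ulon, 217 units, $33,832.47):
Base rate for 64.34 is 11% + $0.14/unit.
Origin Ulon qualifies under the Ilena–Ulon agreement and 64.34 is covered: preferential rate Free applies instead.
The additional-duty order on 64.34 targets Serar, not Ulon; it does not apply.
Duty = $33,832.47 × 0% = $0.00.
Total = $3,553.91 + $9,938.13 + $36,028.05 + $0.00 = $49,520.09.

$49,520.09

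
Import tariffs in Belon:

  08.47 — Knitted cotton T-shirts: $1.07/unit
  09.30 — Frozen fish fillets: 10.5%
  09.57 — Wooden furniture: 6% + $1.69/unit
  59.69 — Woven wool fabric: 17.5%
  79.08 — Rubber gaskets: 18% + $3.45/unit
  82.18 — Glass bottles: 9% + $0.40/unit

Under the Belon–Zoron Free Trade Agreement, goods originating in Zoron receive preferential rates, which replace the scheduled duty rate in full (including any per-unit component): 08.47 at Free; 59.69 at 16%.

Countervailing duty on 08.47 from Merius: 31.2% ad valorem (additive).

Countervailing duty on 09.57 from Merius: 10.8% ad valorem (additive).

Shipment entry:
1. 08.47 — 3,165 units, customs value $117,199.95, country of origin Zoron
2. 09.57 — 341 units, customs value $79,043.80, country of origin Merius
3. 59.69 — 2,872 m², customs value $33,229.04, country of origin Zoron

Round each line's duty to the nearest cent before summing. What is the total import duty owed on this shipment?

Line 1 (08.47, Zoron, 3,165 units, $117,199.95):
Base rate for 08.47 is $1.07/unit.
Origin Zoron qualifies under the Belon–Zoron agreement and 08.47 is covered: preferential rate Free applies instead.
The additional-duty order on 08.47 targets Merius, not Zoron; it does not apply.
Duty = $117,199.95 × 0% = $0.00.
Line 2 (09.57, Merius, 341 units, $79,043.80):
Base rate for 09.57 is 6% + $1.69/unit.
Additional duty on 09.57 from Merius: +10.8%. Applied ad valorem rate: 6% + 10.8% = 16.8%.
Duty = $79,043.80 × 16.8% + 341 × $1.69 = $13,855.65.
Line 3 (59.69, Zoron, 2,872 m², $33,229.04):
Base rate for 59.69 is 17.5%.
Origin Zoron qualifies under the Belon–Zoron agreement and 59.69 is covered: preferential rate 16% applies instead.
Duty = $33,229.04 × 16% = $5,316.65.
Total = $0.00 + $13,855.65 + $5,316.65 = $19,172.30.

$19,172.30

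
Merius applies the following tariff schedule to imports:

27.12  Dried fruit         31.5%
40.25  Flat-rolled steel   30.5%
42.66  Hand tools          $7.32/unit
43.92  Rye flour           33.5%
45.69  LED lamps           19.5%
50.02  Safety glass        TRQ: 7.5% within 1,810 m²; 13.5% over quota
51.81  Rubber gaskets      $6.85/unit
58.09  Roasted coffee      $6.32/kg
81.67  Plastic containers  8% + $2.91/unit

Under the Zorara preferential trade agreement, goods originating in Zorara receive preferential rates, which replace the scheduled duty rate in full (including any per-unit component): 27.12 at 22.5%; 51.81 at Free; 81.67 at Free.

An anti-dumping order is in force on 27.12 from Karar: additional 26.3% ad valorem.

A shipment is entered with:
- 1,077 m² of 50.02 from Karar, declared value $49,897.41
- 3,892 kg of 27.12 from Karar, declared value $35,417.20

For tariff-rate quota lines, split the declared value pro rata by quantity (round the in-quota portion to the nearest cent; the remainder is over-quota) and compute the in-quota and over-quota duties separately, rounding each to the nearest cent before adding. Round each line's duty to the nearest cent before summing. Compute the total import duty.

Line 1 (50.02, Karar, 1,077 m², $49,897.41):
Code 50.02 is under a tariff-rate quota (threshold 1,810 m²). Quantity 1,077 m² is within the quota, so the in-quota rate 7.5% applies to the full value.
Duty = $49,897.41 × 7.5% = $3,742.31.
Line 2 (27.12, Karar, 3,892 kg, $35,417.20):
Base rate for 27.12 is 31.5%.
27.12 has an FTA preferential rate, but origin Karar is not Zorara; base rate stands.
Additional duty on 27.12 from Karar: +26.3%. Applied ad valorem rate: 31.5% + 26.3% = 57.8%.
Duty = $35,417.20 × 57.8% = $20,471.14.
Total = $3,742.31 + $20,471.14 = $24,213.45.

$24,213.45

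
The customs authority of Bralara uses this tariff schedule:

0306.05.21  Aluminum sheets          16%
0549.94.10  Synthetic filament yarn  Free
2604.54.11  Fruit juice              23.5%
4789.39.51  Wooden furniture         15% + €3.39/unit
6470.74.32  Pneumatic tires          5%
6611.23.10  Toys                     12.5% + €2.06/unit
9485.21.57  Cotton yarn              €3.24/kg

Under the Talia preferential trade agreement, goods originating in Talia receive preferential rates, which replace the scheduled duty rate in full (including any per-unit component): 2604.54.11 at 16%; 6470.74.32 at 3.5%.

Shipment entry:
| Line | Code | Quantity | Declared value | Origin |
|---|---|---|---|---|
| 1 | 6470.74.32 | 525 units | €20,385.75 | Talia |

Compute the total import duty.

€713.50

Line 1 (6470.74.32, Talia, 525 units, €20,385.75):
Base rate for 6470.74.32 is 5%.
Origin Talia qualifies under the Bralara–Talia agreement and 6470.74.32 is covered: preferential rate 3.5% applies instead.
Duty = €20,385.75 × 3.5% = €713.50.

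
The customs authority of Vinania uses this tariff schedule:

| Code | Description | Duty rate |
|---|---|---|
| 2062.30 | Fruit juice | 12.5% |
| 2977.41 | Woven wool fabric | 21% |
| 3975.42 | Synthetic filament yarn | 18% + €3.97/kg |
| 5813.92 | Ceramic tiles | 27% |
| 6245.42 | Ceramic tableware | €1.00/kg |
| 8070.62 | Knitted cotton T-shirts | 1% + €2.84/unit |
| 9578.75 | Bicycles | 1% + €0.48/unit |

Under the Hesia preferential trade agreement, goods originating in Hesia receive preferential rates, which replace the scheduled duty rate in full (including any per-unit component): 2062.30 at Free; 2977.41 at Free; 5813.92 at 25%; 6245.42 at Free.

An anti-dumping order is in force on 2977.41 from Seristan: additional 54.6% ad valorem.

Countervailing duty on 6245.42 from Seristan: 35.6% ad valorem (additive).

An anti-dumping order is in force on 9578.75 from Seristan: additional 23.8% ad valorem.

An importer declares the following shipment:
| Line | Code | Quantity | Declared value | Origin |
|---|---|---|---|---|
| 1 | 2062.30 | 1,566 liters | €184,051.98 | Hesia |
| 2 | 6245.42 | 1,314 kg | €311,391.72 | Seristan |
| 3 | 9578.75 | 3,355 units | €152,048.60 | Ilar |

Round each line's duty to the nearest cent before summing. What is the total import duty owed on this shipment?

Line 1 (2062.30, Hesia, 1,566 liters, €184,051.98):
Base rate for 2062.30 is 12.5%.
Origin Hesia qualifies under the Vinania–Hesia agreement and 2062.30 is covered: preferential rate Free applies instead.
Duty = €184,051.98 × 0% = €0.00.
Line 2 (6245.42, Seristan, 1,314 kg, €311,391.72):
Base rate for 6245.42 is €1.00/kg.
6245.42 has an FTA preferential rate, but origin Seristan is not Hesia; base rate stands.
Additional duty on 6245.42 from Seristan: +35.6% ad valorem. Applied ad valorem rate = 35.6%.
Duty = €311,391.72 × 35.6% + 1,314 × €1.00 = €112,169.45.
Line 3 (9578.75, Ilar, 3,355 units, €152,048.60):
Base rate for 9578.75 is 1% + €0.48/unit.
The additional-duty order on 9578.75 targets Seristan, not Ilar; it does not apply.
Duty = €152,048.60 × 1% + 3,355 × €0.48 = €3,130.89.
Total = €0.00 + €112,169.45 + €3,130.89 = €115,300.34.

€115,300.34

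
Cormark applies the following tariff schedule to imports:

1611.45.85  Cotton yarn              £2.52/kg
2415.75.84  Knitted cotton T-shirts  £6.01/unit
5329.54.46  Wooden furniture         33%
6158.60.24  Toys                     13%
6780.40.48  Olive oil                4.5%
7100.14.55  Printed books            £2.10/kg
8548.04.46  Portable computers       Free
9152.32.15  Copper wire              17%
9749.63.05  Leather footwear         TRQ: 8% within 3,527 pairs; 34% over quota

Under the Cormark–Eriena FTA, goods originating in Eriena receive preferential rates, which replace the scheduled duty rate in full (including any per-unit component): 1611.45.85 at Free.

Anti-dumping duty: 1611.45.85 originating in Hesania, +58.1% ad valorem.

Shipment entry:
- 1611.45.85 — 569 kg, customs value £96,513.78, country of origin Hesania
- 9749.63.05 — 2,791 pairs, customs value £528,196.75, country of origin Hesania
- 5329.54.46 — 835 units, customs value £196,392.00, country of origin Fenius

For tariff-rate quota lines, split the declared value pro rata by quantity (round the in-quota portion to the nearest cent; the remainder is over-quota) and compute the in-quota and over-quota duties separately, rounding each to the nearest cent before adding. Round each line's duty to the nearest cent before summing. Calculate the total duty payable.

£164,573.49

Line 1 (1611.45.85, Hesania, 569 kg, £96,513.78):
Base rate for 1611.45.85 is £2.52/kg.
1611.45.85 has an FTA preferential rate, but origin Hesania is not Eriena; base rate stands.
Additional duty on 1611.45.85 from Hesania: +58.1% ad valorem. Applied ad valorem rate = 58.1%.
Duty = £96,513.78 × 58.1% + 569 × £2.52 = £57,508.39.
Line 2 (9749.63.05, Hesania, 2,791 pairs, £528,196.75):
Code 9749.63.05 is under a tariff-rate quota (threshold 3,527 pairs). Quantity 2,791 pairs is within the quota, so the in-quota rate 8% applies to the full value.
Duty = £528,196.75 × 8% = £42,255.74.
Line 3 (5329.54.46, Fenius, 835 units, £196,392.00):
Base rate for 5329.54.46 is 33%.
Duty = £196,392.00 × 33% = £64,809.36.
Total = £57,508.39 + £42,255.74 + £64,809.36 = £164,573.49.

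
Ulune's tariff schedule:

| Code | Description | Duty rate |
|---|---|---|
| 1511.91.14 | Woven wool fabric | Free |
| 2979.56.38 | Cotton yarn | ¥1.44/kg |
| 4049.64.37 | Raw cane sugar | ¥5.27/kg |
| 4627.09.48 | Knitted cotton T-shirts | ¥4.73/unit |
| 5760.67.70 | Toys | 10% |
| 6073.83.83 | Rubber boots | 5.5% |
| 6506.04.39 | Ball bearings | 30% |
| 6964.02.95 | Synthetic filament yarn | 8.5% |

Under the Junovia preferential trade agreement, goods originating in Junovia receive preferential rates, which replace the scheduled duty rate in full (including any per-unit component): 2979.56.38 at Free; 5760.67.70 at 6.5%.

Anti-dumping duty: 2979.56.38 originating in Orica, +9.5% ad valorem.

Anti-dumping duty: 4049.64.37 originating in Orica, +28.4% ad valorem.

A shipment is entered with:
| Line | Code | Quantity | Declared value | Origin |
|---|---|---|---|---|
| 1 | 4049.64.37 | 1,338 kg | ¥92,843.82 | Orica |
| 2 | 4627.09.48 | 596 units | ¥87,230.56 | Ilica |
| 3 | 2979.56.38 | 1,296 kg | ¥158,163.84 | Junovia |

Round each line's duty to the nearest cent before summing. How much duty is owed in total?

¥36,237.98

Line 1 (4049.64.37, Orica, 1,338 kg, ¥92,843.82):
Base rate for 4049.64.37 is ¥5.27/kg.
Additional duty on 4049.64.37 from Orica: +28.4% ad valorem. Applied ad valorem rate = 28.4%.
Duty = ¥92,843.82 × 28.4% + 1,338 × ¥5.27 = ¥33,418.90.
Line 2 (4627.09.48, Ilica, 596 units, ¥87,230.56):
Base rate for 4627.09.48 is ¥4.73/unit.
Duty = 596 × ¥4.73 = ¥2,819.08.
Line 3 (2979.56.38, Junovia, 1,296 kg, ¥158,163.84):
Base rate for 2979.56.38 is ¥1.44/kg.
Origin Junovia qualifies under the Ulune–Junovia agreement and 2979.56.38 is covered: preferential rate Free applies instead.
The additional-duty order on 2979.56.38 targets Orica, not Junovia; it does not apply.
Duty = ¥158,163.84 × 0% = ¥0.00.
Total = ¥33,418.90 + ¥2,819.08 + ¥0.00 = ¥36,237.98.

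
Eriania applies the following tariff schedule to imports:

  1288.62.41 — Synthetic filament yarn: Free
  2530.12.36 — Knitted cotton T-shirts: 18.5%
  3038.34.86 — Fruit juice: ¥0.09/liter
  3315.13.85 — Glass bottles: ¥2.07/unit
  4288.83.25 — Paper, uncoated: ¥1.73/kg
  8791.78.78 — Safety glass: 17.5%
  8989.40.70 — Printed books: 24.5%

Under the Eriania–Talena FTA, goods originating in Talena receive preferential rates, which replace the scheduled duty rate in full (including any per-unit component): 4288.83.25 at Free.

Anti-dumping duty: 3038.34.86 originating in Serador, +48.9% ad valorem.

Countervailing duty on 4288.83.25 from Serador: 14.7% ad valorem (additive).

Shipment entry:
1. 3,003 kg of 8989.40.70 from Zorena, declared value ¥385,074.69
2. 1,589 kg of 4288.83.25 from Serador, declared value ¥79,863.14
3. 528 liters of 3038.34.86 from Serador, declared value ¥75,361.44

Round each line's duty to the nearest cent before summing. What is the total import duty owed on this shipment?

¥145,731.41

Line 1 (8989.40.70, Zorena, 3,003 kg, ¥385,074.69):
Base rate for 8989.40.70 is 24.5%.
Duty = ¥385,074.69 × 24.5% = ¥94,343.30.
Line 2 (4288.83.25, Serador, 1,589 kg, ¥79,863.14):
Base rate for 4288.83.25 is ¥1.73/kg.
4288.83.25 has an FTA preferential rate, but origin Serador is not Talena; base rate stands.
Additional duty on 4288.83.25 from Serador: +14.7% ad valorem. Applied ad valorem rate = 14.7%.
Duty = ¥79,863.14 × 14.7% + 1,589 × ¥1.73 = ¥14,488.85.
Line 3 (3038.34.86, Serador, 528 liters, ¥75,361.44):
Base rate for 3038.34.86 is ¥0.09/liter.
Additional duty on 3038.34.86 from Serador: +48.9% ad valorem. Applied ad valorem rate = 48.9%.
Duty = ¥75,361.44 × 48.9% + 528 × ¥0.09 = ¥36,899.26.
Total = ¥94,343.30 + ¥14,488.85 + ¥36,899.26 = ¥145,731.41.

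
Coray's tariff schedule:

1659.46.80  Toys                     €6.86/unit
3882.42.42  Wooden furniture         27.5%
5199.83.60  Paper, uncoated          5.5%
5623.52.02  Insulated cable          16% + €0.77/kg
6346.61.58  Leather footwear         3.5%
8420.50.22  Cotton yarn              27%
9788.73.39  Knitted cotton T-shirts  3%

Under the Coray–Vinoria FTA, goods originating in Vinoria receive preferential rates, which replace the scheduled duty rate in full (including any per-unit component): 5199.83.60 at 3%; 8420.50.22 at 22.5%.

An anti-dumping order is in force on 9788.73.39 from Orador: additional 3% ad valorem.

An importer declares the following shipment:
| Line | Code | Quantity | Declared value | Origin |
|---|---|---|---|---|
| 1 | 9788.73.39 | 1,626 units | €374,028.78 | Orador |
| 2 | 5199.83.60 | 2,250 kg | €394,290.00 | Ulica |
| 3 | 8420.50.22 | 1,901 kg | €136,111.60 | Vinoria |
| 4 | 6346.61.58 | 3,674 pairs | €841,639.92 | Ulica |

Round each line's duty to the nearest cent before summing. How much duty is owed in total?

€104,210.19

Line 1 (9788.73.39, Orador, 1,626 units, €374,028.78):
Base rate for 9788.73.39 is 3%.
Additional duty on 9788.73.39 from Orador: +3%. Applied ad valorem rate: 3% + 3% = 6%.
Duty = €374,028.78 × 6% = €22,441.73.
Line 2 (5199.83.60, Ulica, 2,250 kg, €394,290.00):
Base rate for 5199.83.60 is 5.5%.
5199.83.60 has an FTA preferential rate, but origin Ulica is not Vinoria; base rate stands.
Duty = €394,290.00 × 5.5% = €21,685.95.
Line 3 (8420.50.22, Vinoria, 1,901 kg, €136,111.60):
Base rate for 8420.50.22 is 27%.
Origin Vinoria qualifies under the Coray–Vinoria agreement and 8420.50.22 is covered: preferential rate 22.5% applies instead.
Duty = €136,111.60 × 22.5% = €30,625.11.
Line 4 (6346.61.58, Ulica, 3,674 pairs, €841,639.92):
Base rate for 6346.61.58 is 3.5%.
Duty = €841,639.92 × 3.5% = €29,457.40.
Total = €22,441.73 + €21,685.95 + €30,625.11 + €29,457.40 = €104,210.19.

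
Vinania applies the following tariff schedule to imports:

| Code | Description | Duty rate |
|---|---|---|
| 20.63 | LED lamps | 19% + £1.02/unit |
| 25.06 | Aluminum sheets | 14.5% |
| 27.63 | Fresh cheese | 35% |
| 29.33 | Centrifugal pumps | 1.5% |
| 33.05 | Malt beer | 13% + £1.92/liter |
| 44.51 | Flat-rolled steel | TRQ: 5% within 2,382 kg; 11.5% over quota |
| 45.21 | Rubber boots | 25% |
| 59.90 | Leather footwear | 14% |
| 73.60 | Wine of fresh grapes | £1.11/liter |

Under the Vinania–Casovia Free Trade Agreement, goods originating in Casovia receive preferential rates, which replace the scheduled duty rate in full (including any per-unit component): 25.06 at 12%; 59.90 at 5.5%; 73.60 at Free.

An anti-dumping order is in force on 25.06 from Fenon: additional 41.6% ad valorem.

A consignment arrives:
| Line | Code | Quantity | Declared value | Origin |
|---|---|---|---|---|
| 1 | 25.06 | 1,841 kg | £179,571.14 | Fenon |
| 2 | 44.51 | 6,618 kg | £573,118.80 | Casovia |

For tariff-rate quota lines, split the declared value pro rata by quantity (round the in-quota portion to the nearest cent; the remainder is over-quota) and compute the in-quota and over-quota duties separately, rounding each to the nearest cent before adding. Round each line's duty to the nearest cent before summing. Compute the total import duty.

Line 1 (25.06, Fenon, 1,841 kg, £179,571.14):
Base rate for 25.06 is 14.5%.
25.06 has an FTA preferential rate, but origin Fenon is not Casovia; base rate stands.
Additional duty on 25.06 from Fenon: +41.6%. Applied ad valorem rate: 14.5% + 41.6% = 56.1%.
Duty = £179,571.14 × 56.1% = £100,739.41.
Line 2 (44.51, Casovia, 6,618 kg, £573,118.80):
Code 44.51 is under a tariff-rate quota (threshold 2,382 kg). In-quota: 2,382 kg at 5%; over-quota: 4,236 kg at 11.5%.
Pro-rata value split: in-quota = £573,118.80 × 2,382/6,618 = £206,281.20; over-quota = £573,118.80 − £206,281.20 = £366,837.60.
In-quota duty = £206,281.20 × 5% = £10,314.06. Over-quota duty = £366,837.60 × 11.5% = £42,186.32.
Line duty = £10,314.06 + £42,186.32 = £52,500.38.
Total = £100,739.41 + £52,500.38 = £153,239.79.

£153,239.79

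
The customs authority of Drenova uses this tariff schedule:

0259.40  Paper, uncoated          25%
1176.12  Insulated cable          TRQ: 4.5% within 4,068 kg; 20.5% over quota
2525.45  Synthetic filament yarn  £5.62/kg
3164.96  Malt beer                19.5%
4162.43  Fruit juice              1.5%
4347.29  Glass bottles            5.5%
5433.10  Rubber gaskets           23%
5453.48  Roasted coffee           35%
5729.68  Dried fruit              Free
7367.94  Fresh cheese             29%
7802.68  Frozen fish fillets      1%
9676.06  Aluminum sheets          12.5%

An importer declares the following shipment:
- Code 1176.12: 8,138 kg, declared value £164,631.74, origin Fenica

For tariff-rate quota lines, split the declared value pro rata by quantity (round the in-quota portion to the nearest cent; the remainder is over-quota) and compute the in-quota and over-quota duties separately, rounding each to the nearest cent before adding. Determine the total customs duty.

Line 1 (1176.12, Fenica, 8,138 kg, £164,631.74):
Code 1176.12 is under a tariff-rate quota (threshold 4,068 kg). In-quota: 4,068 kg at 4.5%; over-quota: 4,070 kg at 20.5%.
Pro-rata value split: in-quota = £164,631.74 × 4,068/8,138 = £82,295.64; over-quota = £164,631.74 − £82,295.64 = £82,336.10.
In-quota duty = £82,295.64 × 4.5% = £3,703.30. Over-quota duty = £82,336.10 × 20.5% = £16,878.90.
Line duty = £3,703.30 + £16,878.90 = £20,582.20.

£20,582.20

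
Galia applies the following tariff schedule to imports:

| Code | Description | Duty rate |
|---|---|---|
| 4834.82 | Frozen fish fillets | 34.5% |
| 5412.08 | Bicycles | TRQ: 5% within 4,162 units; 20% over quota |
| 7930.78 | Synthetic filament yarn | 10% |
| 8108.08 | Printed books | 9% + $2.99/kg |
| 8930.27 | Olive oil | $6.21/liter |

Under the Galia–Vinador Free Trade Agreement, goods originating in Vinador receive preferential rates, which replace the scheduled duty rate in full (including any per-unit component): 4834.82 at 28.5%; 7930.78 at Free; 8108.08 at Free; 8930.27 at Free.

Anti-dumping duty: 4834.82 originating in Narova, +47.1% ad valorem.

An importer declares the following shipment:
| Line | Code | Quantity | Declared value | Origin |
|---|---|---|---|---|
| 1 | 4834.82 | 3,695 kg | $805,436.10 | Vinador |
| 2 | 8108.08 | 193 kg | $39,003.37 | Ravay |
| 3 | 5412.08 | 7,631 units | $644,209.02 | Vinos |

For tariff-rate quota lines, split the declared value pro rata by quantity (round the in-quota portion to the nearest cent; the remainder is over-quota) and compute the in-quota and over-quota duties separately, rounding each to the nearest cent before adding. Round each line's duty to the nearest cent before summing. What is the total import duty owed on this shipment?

$309,775.06

Line 1 (4834.82, Vinador, 3,695 kg, $805,436.10):
Base rate for 4834.82 is 34.5%.
Origin Vinador qualifies under the Galia–Vinador agreement and 4834.82 is covered: preferential rate 28.5% applies instead.
The additional-duty order on 4834.82 targets Narova, not Vinador; it does not apply.
Duty = $805,436.10 × 28.5% = $229,549.29.
Line 2 (8108.08, Ravay, 193 kg, $39,003.37):
Base rate for 8108.08 is 9% + $2.99/kg.
8108.08 has an FTA preferential rate, but origin Ravay is not Vinador; base rate stands.
Duty = $39,003.37 × 9% + 193 × $2.99 = $4,087.37.
Line 3 (5412.08, Vinos, 7,631 units, $644,209.02):
Code 5412.08 is under a tariff-rate quota (threshold 4,162 units). In-quota: 4,162 units at 5%; over-quota: 3,469 units at 20%.
Pro-rata value split: in-quota = $644,209.02 × 4,162/7,631 = $351,356.04; over-quota = $644,209.02 − $351,356.04 = $292,852.98.
In-quota duty = $351,356.04 × 5% = $17,567.80. Over-quota duty = $292,852.98 × 20% = $58,570.60.
Line duty = $17,567.80 + $58,570.60 = $76,138.40.
Total = $229,549.29 + $4,087.37 + $76,138.40 = $309,775.06.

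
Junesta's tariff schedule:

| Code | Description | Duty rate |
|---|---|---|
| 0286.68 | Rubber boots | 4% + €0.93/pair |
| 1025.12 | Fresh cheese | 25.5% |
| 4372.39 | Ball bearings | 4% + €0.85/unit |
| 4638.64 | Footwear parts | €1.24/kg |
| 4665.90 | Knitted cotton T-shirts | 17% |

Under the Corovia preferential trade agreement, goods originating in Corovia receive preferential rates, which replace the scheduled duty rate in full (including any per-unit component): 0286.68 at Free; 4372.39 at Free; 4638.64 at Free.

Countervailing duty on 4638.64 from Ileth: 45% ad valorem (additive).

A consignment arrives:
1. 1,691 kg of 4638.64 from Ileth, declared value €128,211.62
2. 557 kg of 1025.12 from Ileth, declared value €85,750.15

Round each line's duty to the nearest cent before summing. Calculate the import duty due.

€81,658.36

Line 1 (4638.64, Ileth, 1,691 kg, €128,211.62):
Base rate for 4638.64 is €1.24/kg.
4638.64 has an FTA preferential rate, but origin Ileth is not Corovia; base rate stands.
Additional duty on 4638.64 from Ileth: +45% ad valorem. Applied ad valorem rate = 45%.
Duty = €128,211.62 × 45% + 1,691 × €1.24 = €59,792.07.
Line 2 (1025.12, Ileth, 557 kg, €85,750.15):
Base rate for 1025.12 is 25.5%.
Duty = €85,750.15 × 25.5% = €21,866.29.
Total = €59,792.07 + €21,866.29 = €81,658.36.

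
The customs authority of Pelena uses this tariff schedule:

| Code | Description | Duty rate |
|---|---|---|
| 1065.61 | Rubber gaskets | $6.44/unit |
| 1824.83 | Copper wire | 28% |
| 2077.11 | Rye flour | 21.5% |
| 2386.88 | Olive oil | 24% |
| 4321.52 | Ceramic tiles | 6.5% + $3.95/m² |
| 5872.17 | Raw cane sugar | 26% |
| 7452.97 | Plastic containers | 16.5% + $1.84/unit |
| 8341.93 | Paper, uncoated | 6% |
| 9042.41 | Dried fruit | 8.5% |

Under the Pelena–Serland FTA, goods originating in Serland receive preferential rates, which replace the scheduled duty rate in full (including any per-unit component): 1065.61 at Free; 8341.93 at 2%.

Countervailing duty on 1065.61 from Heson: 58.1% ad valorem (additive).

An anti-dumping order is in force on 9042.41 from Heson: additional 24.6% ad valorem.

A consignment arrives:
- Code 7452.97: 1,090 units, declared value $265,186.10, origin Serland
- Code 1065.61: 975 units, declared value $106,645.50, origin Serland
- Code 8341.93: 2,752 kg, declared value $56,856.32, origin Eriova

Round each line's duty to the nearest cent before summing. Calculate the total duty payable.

$49,172.69

Line 1 (7452.97, Serland, 1,090 units, $265,186.10):
Base rate for 7452.97 is 16.5% + $1.84/unit.
Origin Serland is the FTA partner but 7452.97 is not on the preference list; base rate stands.
Duty = $265,186.10 × 16.5% + 1,090 × $1.84 = $45,761.31.
Line 2 (1065.61, Serland, 975 units, $106,645.50):
Base rate for 1065.61 is $6.44/unit.
Origin Serland qualifies under the Pelena–Serland agreement and 1065.61 is covered: preferential rate Free applies instead.
The additional-duty order on 1065.61 targets Heson, not Serland; it does not apply.
Duty = $106,645.50 × 0% = $0.00.
Line 3 (8341.93, Eriova, 2,752 kg, $56,856.32):
Base rate for 8341.93 is 6%.
8341.93 has an FTA preferential rate, but origin Eriova is not Serland; base rate stands.
Duty = $56,856.32 × 6% = $3,411.38.
Total = $45,761.31 + $0.00 + $3,411.38 = $49,172.69.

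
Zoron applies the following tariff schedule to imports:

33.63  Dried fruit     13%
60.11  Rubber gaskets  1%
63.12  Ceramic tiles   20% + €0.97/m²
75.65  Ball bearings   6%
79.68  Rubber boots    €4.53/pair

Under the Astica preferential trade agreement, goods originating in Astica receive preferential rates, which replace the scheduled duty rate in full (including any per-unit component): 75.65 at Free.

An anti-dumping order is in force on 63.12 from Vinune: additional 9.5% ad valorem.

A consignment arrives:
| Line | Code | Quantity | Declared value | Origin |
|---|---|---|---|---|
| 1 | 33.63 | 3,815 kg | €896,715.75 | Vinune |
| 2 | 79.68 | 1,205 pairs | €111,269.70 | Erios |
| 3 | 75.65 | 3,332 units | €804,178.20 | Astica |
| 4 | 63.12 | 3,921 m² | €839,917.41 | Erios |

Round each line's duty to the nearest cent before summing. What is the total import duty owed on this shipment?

€293,818.55

Line 1 (33.63, Vinune, 3,815 kg, €896,715.75):
Base rate for 33.63 is 13%.
Duty = €896,715.75 × 13% = €116,573.05.
Line 2 (79.68, Erios, 1,205 pairs, €111,269.70):
Base rate for 79.68 is €4.53/pair.
Duty = 1,205 × €4.53 = €5,458.65.
Line 3 (75.65, Astica, 3,332 units, €804,178.20):
Base rate for 75.65 is 6%.
Origin Astica qualifies under the Zoron–Astica agreement and 75.65 is covered: preferential rate Free applies instead.
Duty = €804,178.20 × 0% = €0.00.
Line 4 (63.12, Erios, 3,921 m², €839,917.41):
Base rate for 63.12 is 20% + €0.97/m².
The additional-duty order on 63.12 targets Vinune, not Erios; it does not apply.
Duty = €839,917.41 × 20% + 3,921 × €0.97 = €171,786.85.
Total = €116,573.05 + €5,458.65 + €0.00 + €171,786.85 = €293,818.55.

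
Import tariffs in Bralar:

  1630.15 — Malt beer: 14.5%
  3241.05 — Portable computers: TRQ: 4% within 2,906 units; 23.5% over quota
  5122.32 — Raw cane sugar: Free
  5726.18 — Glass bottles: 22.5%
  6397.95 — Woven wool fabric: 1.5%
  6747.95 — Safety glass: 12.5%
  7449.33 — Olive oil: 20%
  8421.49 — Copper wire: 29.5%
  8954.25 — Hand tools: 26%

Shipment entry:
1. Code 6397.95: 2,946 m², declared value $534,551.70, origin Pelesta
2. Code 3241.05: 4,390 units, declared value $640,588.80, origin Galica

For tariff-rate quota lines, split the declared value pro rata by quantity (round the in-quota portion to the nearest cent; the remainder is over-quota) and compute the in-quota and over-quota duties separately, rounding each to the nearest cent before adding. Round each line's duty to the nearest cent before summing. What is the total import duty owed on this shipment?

Line 1 (6397.95, Pelesta, 2,946 m², $534,551.70):
Base rate for 6397.95 is 1.5%.
Duty = $534,551.70 × 1.5% = $8,018.28.
Line 2 (3241.05, Galica, 4,390 units, $640,588.80):
Code 3241.05 is under a tariff-rate quota (threshold 2,906 units). In-quota: 2,906 units at 4%; over-quota: 1,484 units at 23.5%.
Pro-rata value split: in-quota = $640,588.80 × 2,906/4,390 = $424,043.52; over-quota = $640,588.80 − $424,043.52 = $216,545.28.
In-quota duty = $424,043.52 × 4% = $16,961.74. Over-quota duty = $216,545.28 × 23.5% = $50,888.14.
Line duty = $16,961.74 + $50,888.14 = $67,849.88.
Total = $8,018.28 + $67,849.88 = $75,868.16.

$75,868.16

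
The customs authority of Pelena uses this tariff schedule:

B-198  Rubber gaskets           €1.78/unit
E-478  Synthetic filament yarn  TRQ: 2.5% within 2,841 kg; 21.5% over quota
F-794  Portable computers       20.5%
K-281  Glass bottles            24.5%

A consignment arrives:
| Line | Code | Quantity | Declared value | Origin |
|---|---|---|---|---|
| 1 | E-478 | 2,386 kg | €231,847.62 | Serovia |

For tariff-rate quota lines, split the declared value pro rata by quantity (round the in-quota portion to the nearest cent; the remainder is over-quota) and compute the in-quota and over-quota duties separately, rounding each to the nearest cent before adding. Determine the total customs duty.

€5,796.19

Line 1 (E-478, Serovia, 2,386 kg, €231,847.62):
Code E-478 is under a tariff-rate quota (threshold 2,841 kg). Quantity 2,386 kg is within the quota, so the in-quota rate 2.5% applies to the full value.
Duty = €231,847.62 × 2.5% = €5,796.19.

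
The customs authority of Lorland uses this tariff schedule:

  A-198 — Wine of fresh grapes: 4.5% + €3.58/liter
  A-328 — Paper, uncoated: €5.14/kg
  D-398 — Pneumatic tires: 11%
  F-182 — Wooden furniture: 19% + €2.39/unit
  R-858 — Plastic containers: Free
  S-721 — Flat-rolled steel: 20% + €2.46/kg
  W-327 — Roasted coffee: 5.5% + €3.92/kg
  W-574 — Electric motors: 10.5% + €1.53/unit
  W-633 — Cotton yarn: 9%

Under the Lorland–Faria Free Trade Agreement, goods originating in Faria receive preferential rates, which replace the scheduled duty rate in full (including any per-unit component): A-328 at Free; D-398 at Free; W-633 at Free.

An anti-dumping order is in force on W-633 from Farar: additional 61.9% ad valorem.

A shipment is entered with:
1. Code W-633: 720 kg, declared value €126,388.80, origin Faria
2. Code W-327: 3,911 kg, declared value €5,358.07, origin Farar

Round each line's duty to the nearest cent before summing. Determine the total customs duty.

Line 1 (W-633, Faria, 720 kg, €126,388.80):
Base rate for W-633 is 9%.
Origin Faria qualifies under the Lorland–Faria agreement and W-633 is covered: preferential rate Free applies instead.
The additional-duty order on W-633 targets Farar, not Faria; it does not apply.
Duty = €126,388.80 × 0% = €0.00.
Line 2 (W-327, Farar, 3,911 kg, €5,358.07):
Base rate for W-327 is 5.5% + €3.92/kg.
Duty = €5,358.07 × 5.5% + 3,911 × €3.92 = €15,625.81.
Total = €0.00 + €15,625.81 = €15,625.81.

€15,625.81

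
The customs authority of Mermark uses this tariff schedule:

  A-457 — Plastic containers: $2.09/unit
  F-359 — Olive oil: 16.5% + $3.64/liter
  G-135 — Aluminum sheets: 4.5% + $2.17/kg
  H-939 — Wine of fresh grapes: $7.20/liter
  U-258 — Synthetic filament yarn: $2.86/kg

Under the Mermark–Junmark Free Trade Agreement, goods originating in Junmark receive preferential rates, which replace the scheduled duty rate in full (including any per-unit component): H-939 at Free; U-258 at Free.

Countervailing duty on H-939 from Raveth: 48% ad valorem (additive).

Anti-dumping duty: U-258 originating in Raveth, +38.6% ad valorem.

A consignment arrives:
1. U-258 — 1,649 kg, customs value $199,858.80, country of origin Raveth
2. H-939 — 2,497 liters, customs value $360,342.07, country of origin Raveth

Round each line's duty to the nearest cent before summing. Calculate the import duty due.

$272,804.23

Line 1 (U-258, Raveth, 1,649 kg, $199,858.80):
Base rate for U-258 is $2.86/kg.
U-258 has an FTA preferential rate, but origin Raveth is not Junmark; base rate stands.
Additional duty on U-258 from Raveth: +38.6% ad valorem. Applied ad valorem rate = 38.6%.
Duty = $199,858.80 × 38.6% + 1,649 × $2.86 = $81,861.64.
Line 2 (H-939, Raveth, 2,497 liters, $360,342.07):
Base rate for H-939 is $7.20/liter.
H-939 has an FTA preferential rate, but origin Raveth is not Junmark; base rate stands.
Additional duty on H-939 from Raveth: +48% ad valorem. Applied ad valorem rate = 48%.
Duty = $360,342.07 × 48% + 2,497 × $7.20 = $190,942.59.
Total = $81,861.64 + $190,942.59 = $272,804.23.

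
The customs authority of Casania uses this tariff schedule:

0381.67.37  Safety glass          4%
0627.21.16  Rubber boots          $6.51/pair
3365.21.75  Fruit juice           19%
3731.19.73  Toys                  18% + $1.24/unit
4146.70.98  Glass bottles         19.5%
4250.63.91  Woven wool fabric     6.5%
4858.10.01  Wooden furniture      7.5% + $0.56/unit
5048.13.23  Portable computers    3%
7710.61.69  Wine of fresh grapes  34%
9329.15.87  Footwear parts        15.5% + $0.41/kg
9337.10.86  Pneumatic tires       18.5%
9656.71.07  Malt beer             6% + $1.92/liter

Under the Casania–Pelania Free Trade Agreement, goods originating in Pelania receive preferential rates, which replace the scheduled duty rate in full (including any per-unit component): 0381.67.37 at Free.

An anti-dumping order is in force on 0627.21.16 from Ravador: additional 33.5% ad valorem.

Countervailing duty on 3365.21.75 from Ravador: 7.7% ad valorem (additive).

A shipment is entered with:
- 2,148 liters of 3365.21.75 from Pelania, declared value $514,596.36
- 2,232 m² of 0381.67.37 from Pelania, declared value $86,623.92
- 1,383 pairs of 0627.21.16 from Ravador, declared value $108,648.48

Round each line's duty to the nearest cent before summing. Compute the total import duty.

$143,173.88

Line 1 (3365.21.75, Pelania, 2,148 liters, $514,596.36):
Base rate for 3365.21.75 is 19%.
Origin Pelania is the FTA partner but 3365.21.75 is not on the preference list; base rate stands.
The additional-duty order on 3365.21.75 targets Ravador, not Pelania; it does not apply.
Duty = $514,596.36 × 19% = $97,773.31.
Line 2 (0381.67.37, Pelania, 2,232 m², $86,623.92):
Base rate for 0381.67.37 is 4%.
Origin Pelania qualifies under the Casania–Pelania agreement and 0381.67.37 is covered: preferential rate Free applies instead.
Duty = $86,623.92 × 0% = $0.00.
Line 3 (0627.21.16, Ravador, 1,383 pairs, $108,648.48):
Base rate for 0627.21.16 is $6.51/pair.
Additional duty on 0627.21.16 from Ravador: +33.5% ad valorem. Applied ad valorem rate = 33.5%.
Duty = $108,648.48 × 33.5% + 1,383 × $6.51 = $45,400.57.
Total = $97,773.31 + $0.00 + $45,400.57 = $143,173.88.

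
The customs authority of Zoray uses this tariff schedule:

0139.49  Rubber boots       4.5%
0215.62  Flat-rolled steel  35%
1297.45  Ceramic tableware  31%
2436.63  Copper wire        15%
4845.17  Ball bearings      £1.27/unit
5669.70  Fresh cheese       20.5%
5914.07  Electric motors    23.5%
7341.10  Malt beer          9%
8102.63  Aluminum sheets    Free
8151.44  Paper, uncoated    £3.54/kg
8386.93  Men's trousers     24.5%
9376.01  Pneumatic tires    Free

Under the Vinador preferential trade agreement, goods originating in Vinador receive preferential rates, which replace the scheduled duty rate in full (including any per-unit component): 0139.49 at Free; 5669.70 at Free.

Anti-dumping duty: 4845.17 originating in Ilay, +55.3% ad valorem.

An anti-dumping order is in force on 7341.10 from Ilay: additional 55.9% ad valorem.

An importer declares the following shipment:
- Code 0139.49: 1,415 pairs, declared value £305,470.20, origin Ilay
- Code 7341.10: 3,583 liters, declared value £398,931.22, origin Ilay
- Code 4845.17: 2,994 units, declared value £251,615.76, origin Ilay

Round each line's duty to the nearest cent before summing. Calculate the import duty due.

Line 1 (0139.49, Ilay, 1,415 pairs, £305,470.20):
Base rate for 0139.49 is 4.5%.
0139.49 has an FTA preferential rate, but origin Ilay is not Vinador; base rate stands.
Duty = £305,470.20 × 4.5% = £13,746.16.
Line 2 (7341.10, Ilay, 3,583 liters, £398,931.22):
Base rate for 7341.10 is 9%.
Additional duty on 7341.10 from Ilay: +55.9%. Applied ad valorem rate: 9% + 55.9% = 64.9%.
Duty = £398,931.22 × 64.9% = £258,906.36.
Line 3 (4845.17, Ilay, 2,994 units, £251,615.76):
Base rate for 4845.17 is £1.27/unit.
Additional duty on 4845.17 from Ilay: +55.3% ad valorem. Applied ad valorem rate = 55.3%.
Duty = £251,615.76 × 55.3% + 2,994 × £1.27 = £142,945.90.
Total = £13,746.16 + £258,906.36 + £142,945.90 = £415,598.42.

£415,598.42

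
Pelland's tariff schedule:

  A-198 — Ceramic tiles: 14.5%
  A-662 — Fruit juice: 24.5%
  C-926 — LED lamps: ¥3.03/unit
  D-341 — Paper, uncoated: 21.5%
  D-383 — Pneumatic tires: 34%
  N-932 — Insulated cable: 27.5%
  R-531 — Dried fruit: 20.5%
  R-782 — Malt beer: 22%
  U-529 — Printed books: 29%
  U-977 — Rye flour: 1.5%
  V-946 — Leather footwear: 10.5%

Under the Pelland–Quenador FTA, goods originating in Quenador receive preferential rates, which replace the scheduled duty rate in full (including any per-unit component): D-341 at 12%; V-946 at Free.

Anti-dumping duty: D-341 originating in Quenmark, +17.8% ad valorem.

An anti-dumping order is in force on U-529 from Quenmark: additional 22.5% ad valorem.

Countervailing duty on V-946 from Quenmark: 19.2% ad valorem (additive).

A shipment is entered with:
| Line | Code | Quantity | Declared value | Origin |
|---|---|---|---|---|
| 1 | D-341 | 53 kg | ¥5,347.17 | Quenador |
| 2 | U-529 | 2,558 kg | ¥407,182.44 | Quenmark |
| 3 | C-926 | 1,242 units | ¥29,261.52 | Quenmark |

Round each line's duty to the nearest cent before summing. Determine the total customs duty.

¥214,103.88

Line 1 (D-341, Quenador, 53 kg, ¥5,347.17):
Base rate for D-341 is 21.5%.
Origin Quenador qualifies under the Pelland–Quenador agreement and D-341 is covered: preferential rate 12% applies instead.
The additional-duty order on D-341 targets Quenmark, not Quenador; it does not apply.
Duty = ¥5,347.17 × 12% = ¥641.66.
Line 2 (U-529, Quenmark, 2,558 kg, ¥407,182.44):
Base rate for U-529 is 29%.
Additional duty on U-529 from Quenmark: +22.5%. Applied ad valorem rate: 29% + 22.5% = 51.5%.
Duty = ¥407,182.44 × 51.5% = ¥209,698.96.
Line 3 (C-926, Quenmark, 1,242 units, ¥29,261.52):
Base rate for C-926 is ¥3.03/unit.
Duty = 1,242 × ¥3.03 = ¥3,763.26.
Total = ¥641.66 + ¥209,698.96 + ¥3,763.26 = ¥214,103.88.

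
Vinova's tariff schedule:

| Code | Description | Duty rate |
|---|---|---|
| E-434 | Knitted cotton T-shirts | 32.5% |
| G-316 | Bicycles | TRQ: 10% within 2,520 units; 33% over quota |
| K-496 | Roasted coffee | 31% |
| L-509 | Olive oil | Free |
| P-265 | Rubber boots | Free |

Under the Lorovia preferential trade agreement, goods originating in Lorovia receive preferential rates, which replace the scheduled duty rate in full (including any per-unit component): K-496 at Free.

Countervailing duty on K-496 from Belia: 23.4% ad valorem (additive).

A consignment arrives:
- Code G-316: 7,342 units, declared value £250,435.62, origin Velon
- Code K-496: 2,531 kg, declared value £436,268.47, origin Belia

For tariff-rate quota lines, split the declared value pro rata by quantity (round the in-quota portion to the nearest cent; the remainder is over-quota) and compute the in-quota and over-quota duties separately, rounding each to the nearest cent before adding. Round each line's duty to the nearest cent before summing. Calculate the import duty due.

Line 1 (G-316, Velon, 7,342 units, £250,435.62):
Code G-316 is under a tariff-rate quota (threshold 2,520 units). In-quota: 2,520 units at 10%; over-quota: 4,822 units at 33%.
Pro-rata value split: in-quota = £250,435.62 × 2,520/7,342 = £85,957.20; over-quota = £250,435.62 − £85,957.20 = £164,478.42.
In-quota duty = £85,957.20 × 10% = £8,595.72. Over-quota duty = £164,478.42 × 33% = £54,277.88.
Line duty = £8,595.72 + £54,277.88 = £62,873.60.
Line 2 (K-496, Belia, 2,531 kg, £436,268.47):
Base rate for K-496 is 31%.
K-496 has an FTA preferential rate, but origin Belia is not Lorovia; base rate stands.
Additional duty on K-496 from Belia: +23.4%. Applied ad valorem rate: 31% + 23.4% = 54.4%.
Duty = £436,268.47 × 54.4% = £237,330.05.
Total = £62,873.60 + £237,330.05 = £300,203.65.

£300,203.65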